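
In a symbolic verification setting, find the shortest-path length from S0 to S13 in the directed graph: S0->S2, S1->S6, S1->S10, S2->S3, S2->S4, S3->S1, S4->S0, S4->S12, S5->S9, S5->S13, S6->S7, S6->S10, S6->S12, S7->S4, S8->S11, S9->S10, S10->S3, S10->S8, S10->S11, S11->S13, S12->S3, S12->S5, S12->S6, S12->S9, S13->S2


BFS layer-by-layer from S0:
  dist 0: {S0}
  dist 1: {S2}
  dist 2: {S3, S4}
  dist 3: {S1, S12}
  dist 4: {S5, S6, S9, S10}
  dist 5: {S7, S8, S11, S13}
  -> S13 reached at distance 5
Shortest path length = 5

5


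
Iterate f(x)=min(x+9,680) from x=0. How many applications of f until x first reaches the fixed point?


Step 1: x=0, cap=680, increment=9
Step 2: x grows by 9 each step until capped at 680; fixed point is x=680
Step 3: iterations = ceil(680/9) = 76

76


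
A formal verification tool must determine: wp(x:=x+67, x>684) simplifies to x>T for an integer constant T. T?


Formula: wp(x:=E, P) = P[E/x] (substitute E for x in postcondition)
Step 1: Postcondition: x>684
Step 2: Substitute x+67 for x: x+67>684
Step 3: Solve for x: x > 684-67 = 617

617


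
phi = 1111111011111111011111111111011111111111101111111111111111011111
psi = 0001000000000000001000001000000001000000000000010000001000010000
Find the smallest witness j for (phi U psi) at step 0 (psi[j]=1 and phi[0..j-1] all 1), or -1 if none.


(phi U psi) at 0: need smallest j with psi[j]=1 and phi[i]=1 for all i in [0,j).
Scan from step 0:
  step 0: phi=1, psi=0 -> continue
  step 1: phi=1, psi=0 -> continue
  step 2: phi=1, psi=0 -> continue
  step 3: psi=1 and phi held for [0,3) -> witness found
Witness step = 3

3


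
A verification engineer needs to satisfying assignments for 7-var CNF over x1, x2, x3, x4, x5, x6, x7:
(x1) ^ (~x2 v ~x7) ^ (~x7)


CNF with 3 clauses over 7 vars (128 assignments).
An assignment satisfies CNF iff every clause has >=1 true literal.
Check each row (bits = x1,x2,x3,x4,x5,x6,x7; clause T/F shown):
  row 0 [0000000]: clauses=FTT -> 0
  row 1 [0000001]: clauses=FTF -> 0
  row 2 [0000010]: clauses=FTT -> 0
  row 3 [0000011]: clauses=FTF -> 0
  row 4 [0000100]: clauses=FTT -> 0
  (every remaining row is evaluated the same way; all 128 results are listed next)
Full result column, 8 rows per line (x1,x2,x3,x4 fixed per line; x5,x6,x7 runs 000..111 left to right):
  rows 0-7 [x1,x2,x3,x4=0000]: 00000000  (ones: 0)
  rows 8-15 [x1,x2,x3,x4=0001]: 00000000  (ones: 0)
  rows 16-23 [x1,x2,x3,x4=0010]: 00000000  (ones: 0)
  rows 24-31 [x1,x2,x3,x4=0011]: 00000000  (ones: 0)
  rows 32-39 [x1,x2,x3,x4=0100]: 00000000  (ones: 0)
  rows 40-47 [x1,x2,x3,x4=0101]: 00000000  (ones: 0)
  rows 48-55 [x1,x2,x3,x4=0110]: 00000000  (ones: 0)
  rows 56-63 [x1,x2,x3,x4=0111]: 00000000  (ones: 0)
  rows 64-71 [x1,x2,x3,x4=1000]: 10101010  (ones: 4)
  rows 72-79 [x1,x2,x3,x4=1001]: 10101010  (ones: 4)
  rows 80-87 [x1,x2,x3,x4=1010]: 10101010  (ones: 4)
  rows 88-95 [x1,x2,x3,x4=1011]: 10101010  (ones: 4)
  rows 96-103 [x1,x2,x3,x4=1100]: 10101010  (ones: 4)
  rows 104-111 [x1,x2,x3,x4=1101]: 10101010  (ones: 4)
  rows 112-119 [x1,x2,x3,x4=1110]: 10101010  (ones: 4)
  rows 120-127 [x1,x2,x3,x4=1111]: 10101010  (ones: 4)
Satisfying assignments = 0+0+0+0+0+0+0+0+4+4+4+4+4+4+4+4 = 32

32


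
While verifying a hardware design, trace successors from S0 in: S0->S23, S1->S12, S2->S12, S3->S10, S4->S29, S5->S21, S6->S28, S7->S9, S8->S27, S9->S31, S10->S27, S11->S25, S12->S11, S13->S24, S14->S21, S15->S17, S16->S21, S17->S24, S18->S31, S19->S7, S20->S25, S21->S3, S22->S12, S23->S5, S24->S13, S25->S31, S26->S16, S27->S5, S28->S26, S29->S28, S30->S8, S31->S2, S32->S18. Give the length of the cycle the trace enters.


Trace from S0 until a state repeats:
  S0 -> S23 -> S5 -> S21 -> S3 -> S10 -> S27 -> S5
S5 first seen at step 2, revisited at step 7.
Cycle length = 7 - 2 = 5

5


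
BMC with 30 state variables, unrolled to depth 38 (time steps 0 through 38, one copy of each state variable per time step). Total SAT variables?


BMC unrolls to depth k, creating one copy of each state var for steps 0..k.
Step count = 38 + 1 = 39 (steps 0 through 38)
Vars per step = 30
Total = 30 * 39 = 1170

1170


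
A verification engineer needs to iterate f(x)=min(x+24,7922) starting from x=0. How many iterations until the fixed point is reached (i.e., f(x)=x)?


Step 1: x=0, cap=7922, increment=24
Step 2: x grows by 24 each step until capped at 7922; fixed point is x=7922
Step 3: iterations = ceil(7922/24) = 331

331


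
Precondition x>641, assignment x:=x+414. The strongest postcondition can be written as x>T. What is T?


Formula: sp(P, x:=E) = exists old_x. (x = E[old_x/x]) AND P[old_x/x] (old_x is the value of x before the assignment; eliminate old_x by solving x = E[old_x/x] for old_x)
Step 1: Precondition P: x>641, i.e. old_x > 641
Step 2: Assignment gives x = old_x + 414, so old_x = x - 414
Step 3: Substitute into P: x - 414 > 641
Step 4: Simplify: x > 641+414 = 1055

1055


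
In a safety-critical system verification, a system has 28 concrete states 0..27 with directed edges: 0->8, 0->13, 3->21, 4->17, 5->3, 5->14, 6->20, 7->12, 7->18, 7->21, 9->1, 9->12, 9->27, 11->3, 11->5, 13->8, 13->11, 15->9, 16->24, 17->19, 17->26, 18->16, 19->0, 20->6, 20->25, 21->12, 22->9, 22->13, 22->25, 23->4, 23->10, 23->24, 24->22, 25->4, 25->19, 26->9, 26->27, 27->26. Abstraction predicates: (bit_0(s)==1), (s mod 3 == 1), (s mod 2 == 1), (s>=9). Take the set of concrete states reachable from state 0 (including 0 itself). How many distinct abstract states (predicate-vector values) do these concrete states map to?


BFS from 0:
Concrete reachable: {0, 3, 5, 8, 11, 12, 13, 14, 21}
Abstract via predicates (bit_0(s)==1), (s mod 3 == 1), (s mod 2 == 1), (s>=9):
  (0,0,0,0) <- {0, 8}
  (0,0,0,1) <- {12, 14}
  (1,0,1,0) <- {3, 5}
  (1,0,1,1) <- {11, 21}
  (1,1,1,1) <- {13}
Distinct abstract states = 5

5


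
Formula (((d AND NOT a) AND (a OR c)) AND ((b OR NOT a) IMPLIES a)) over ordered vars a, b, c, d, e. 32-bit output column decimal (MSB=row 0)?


Formula: (((d AND NOT a) AND (a OR c)) AND ((b OR NOT a) IMPLIES a)) over a, b, c, d, e (32 rows)
Evaluate each row (bits = a,b,c,d,e, MSB first):
  row 0 [00000]: (((0 AND NOT 0) AND (0 OR 0)) AND ((0 OR NOT 0) IMPLIES 0)) -> 0
  row 1 [00001]: (((0 AND NOT 0) AND (0 OR 0)) AND ((0 OR NOT 0) IMPLIES 0)) -> 0
  row 2 [00010]: (((1 AND NOT 0) AND (0 OR 0)) AND ((0 OR NOT 0) IMPLIES 0)) -> 0
  row 3 [00011]: (((1 AND NOT 0) AND (0 OR 0)) AND ((0 OR NOT 0) IMPLIES 0)) -> 0
  row 4 [00100]: (((0 AND NOT 0) AND (0 OR 1)) AND ((0 OR NOT 0) IMPLIES 0)) -> 0
  row 5 [00101]: (((0 AND NOT 0) AND (0 OR 1)) AND ((0 OR NOT 0) IMPLIES 0)) -> 0
  row 6 [00110]: (((1 AND NOT 0) AND (0 OR 1)) AND ((0 OR NOT 0) IMPLIES 0)) -> 0
  row 7 [00111]: (((1 AND NOT 0) AND (0 OR 1)) AND ((0 OR NOT 0) IMPLIES 0)) -> 0
  row 8 [01000]: (((0 AND NOT 0) AND (0 OR 0)) AND ((1 OR NOT 0) IMPLIES 0)) -> 0
  row 9 [01001]: (((0 AND NOT 0) AND (0 OR 0)) AND ((1 OR NOT 0) IMPLIES 0)) -> 0
  row 10 [01010]: (((1 AND NOT 0) AND (0 OR 0)) AND ((1 OR NOT 0) IMPLIES 0)) -> 0
  row 11 [01011]: (((1 AND NOT 0) AND (0 OR 0)) AND ((1 OR NOT 0) IMPLIES 0)) -> 0
  row 12 [01100]: (((0 AND NOT 0) AND (0 OR 1)) AND ((1 OR NOT 0) IMPLIES 0)) -> 0
  row 13 [01101]: (((0 AND NOT 0) AND (0 OR 1)) AND ((1 OR NOT 0) IMPLIES 0)) -> 0
  row 14 [01110]: (((1 AND NOT 0) AND (0 OR 1)) AND ((1 OR NOT 0) IMPLIES 0)) -> 0
  row 15 [01111]: (((1 AND NOT 0) AND (0 OR 1)) AND ((1 OR NOT 0) IMPLIES 0)) -> 0
  row 16 [10000]: (((0 AND NOT 1) AND (1 OR 0)) AND ((0 OR NOT 1) IMPLIES 1)) -> 0
  row 17 [10001]: (((0 AND NOT 1) AND (1 OR 0)) AND ((0 OR NOT 1) IMPLIES 1)) -> 0
  row 18 [10010]: (((1 AND NOT 1) AND (1 OR 0)) AND ((0 OR NOT 1) IMPLIES 1)) -> 0
  row 19 [10011]: (((1 AND NOT 1) AND (1 OR 0)) AND ((0 OR NOT 1) IMPLIES 1)) -> 0
  row 20 [10100]: (((0 AND NOT 1) AND (1 OR 1)) AND ((0 OR NOT 1) IMPLIES 1)) -> 0
  row 21 [10101]: (((0 AND NOT 1) AND (1 OR 1)) AND ((0 OR NOT 1) IMPLIES 1)) -> 0
  row 22 [10110]: (((1 AND NOT 1) AND (1 OR 1)) AND ((0 OR NOT 1) IMPLIES 1)) -> 0
  row 23 [10111]: (((1 AND NOT 1) AND (1 OR 1)) AND ((0 OR NOT 1) IMPLIES 1)) -> 0
  row 24 [11000]: (((0 AND NOT 1) AND (1 OR 0)) AND ((1 OR NOT 1) IMPLIES 1)) -> 0
  row 25 [11001]: (((0 AND NOT 1) AND (1 OR 0)) AND ((1 OR NOT 1) IMPLIES 1)) -> 0
  row 26 [11010]: (((1 AND NOT 1) AND (1 OR 0)) AND ((1 OR NOT 1) IMPLIES 1)) -> 0
  row 27 [11011]: (((1 AND NOT 1) AND (1 OR 0)) AND ((1 OR NOT 1) IMPLIES 1)) -> 0
  row 28 [11100]: (((0 AND NOT 1) AND (1 OR 1)) AND ((1 OR NOT 1) IMPLIES 1)) -> 0
  row 29 [11101]: (((0 AND NOT 1) AND (1 OR 1)) AND ((1 OR NOT 1) IMPLIES 1)) -> 0
  row 30 [11110]: (((1 AND NOT 1) AND (1 OR 1)) AND ((1 OR NOT 1) IMPLIES 1)) -> 0
  row 31 [11111]: (((1 AND NOT 1) AND (1 OR 1)) AND ((1 OR NOT 1) IMPLIES 1)) -> 0
Full result column, 4 rows per line (a,b,c fixed per line; d,e runs 00..11 left to right):
  rows 0-3 [a,b,c=000]: 0000  = hex 0
  rows 4-7 [a,b,c=001]: 0000  = hex 0
  rows 8-11 [a,b,c=010]: 0000  = hex 0
  rows 12-15 [a,b,c=011]: 0000  = hex 0
  rows 16-19 [a,b,c=100]: 0000  = hex 0
  rows 20-23 [a,b,c=101]: 0000  = hex 0
  rows 24-27 [a,b,c=110]: 0000  = hex 0
  rows 28-31 [a,b,c=111]: 0000  = hex 0
Output column (row 0 .. row 31) = 00000000000000000000000000000000
Output column grouped in 4s = 0000 0000 0000 0000 0000 0000 0000 0000 = 0x00000000
Convert to decimal digit by digit (value = value*16 + digit):
  0 -> 0
  0*16 + 0 = 0
  0*16 + 0 = 0
  0*16 + 0 = 0
  0*16 + 0 = 0
  0*16 + 0 = 0
  0*16 + 0 = 0
  0*16 + 0 = 0
Decimal = 0

0


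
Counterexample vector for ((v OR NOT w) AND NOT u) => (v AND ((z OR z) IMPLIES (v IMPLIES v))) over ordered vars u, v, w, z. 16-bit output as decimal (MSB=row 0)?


F1 = ((v OR NOT w) AND NOT u)
F2 = (v AND ((z OR z) IMPLIES (v IMPLIES v)))
Counterexample to F1=>F2 is where F1=1 and F2=0.
Evaluate each row (bits = u,v,w,z, MSB first):
  row 0 [0000]: F1=1 F2=0 -> F1&~F2 -> 1
  row 1 [0001]: F1=1 F2=0 -> F1&~F2 -> 1
  row 2 [0010]: F1=0 F2=0 -> F1&~F2 -> 0
  row 3 [0011]: F1=0 F2=0 -> F1&~F2 -> 0
  row 4 [0100]: F1=1 F2=1 -> F1&~F2 -> 0
  row 5 [0101]: F1=1 F2=1 -> F1&~F2 -> 0
  row 6 [0110]: F1=1 F2=1 -> F1&~F2 -> 0
  row 7 [0111]: F1=1 F2=1 -> F1&~F2 -> 0
  row 8 [1000]: F1=0 F2=0 -> F1&~F2 -> 0
  row 9 [1001]: F1=0 F2=0 -> F1&~F2 -> 0
  row 10 [1010]: F1=0 F2=0 -> F1&~F2 -> 0
  row 11 [1011]: F1=0 F2=0 -> F1&~F2 -> 0
  row 12 [1100]: F1=0 F2=1 -> F1&~F2 -> 0
  row 13 [1101]: F1=0 F2=1 -> F1&~F2 -> 0
  row 14 [1110]: F1=0 F2=1 -> F1&~F2 -> 0
  row 15 [1111]: F1=0 F2=1 -> F1&~F2 -> 0
Full result column, 4 rows per line (u,v fixed per line; w,z runs 00..11 left to right):
  rows 0-3 [u,v=00]: 1100  = hex C
  rows 4-7 [u,v=01]: 0000  = hex 0
  rows 8-11 [u,v=10]: 0000  = hex 0
  rows 12-15 [u,v=11]: 0000  = hex 0
Counterexample vector (row 0 .. row 15) = 1100000000000000
Output column grouped in 4s = 1100 0000 0000 0000 = 0xC000
Convert to decimal digit by digit (value = value*16 + digit):
  C -> 12
  12*16 + 0 = 192
  192*16 + 0 = 3072
  3072*16 + 0 = 49152
Decimal = 49152

49152


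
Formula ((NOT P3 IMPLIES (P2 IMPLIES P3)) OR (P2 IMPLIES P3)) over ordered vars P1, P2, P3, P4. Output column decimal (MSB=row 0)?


Formula: ((NOT P3 IMPLIES (P2 IMPLIES P3)) OR (P2 IMPLIES P3)) over P1, P2, P3, P4 (16 rows)
Evaluate each row (bits = P1,P2,P3,P4, MSB first):
  row 0 [0000]: ((NOT 0 IMPLIES (0 IMPLIES 0)) OR (0 IMPLIES 0)) -> 1
  row 1 [0001]: ((NOT 0 IMPLIES (0 IMPLIES 0)) OR (0 IMPLIES 0)) -> 1
  row 2 [0010]: ((NOT 1 IMPLIES (0 IMPLIES 1)) OR (0 IMPLIES 1)) -> 1
  row 3 [0011]: ((NOT 1 IMPLIES (0 IMPLIES 1)) OR (0 IMPLIES 1)) -> 1
  row 4 [0100]: ((NOT 0 IMPLIES (1 IMPLIES 0)) OR (1 IMPLIES 0)) -> 0
  row 5 [0101]: ((NOT 0 IMPLIES (1 IMPLIES 0)) OR (1 IMPLIES 0)) -> 0
  row 6 [0110]: ((NOT 1 IMPLIES (1 IMPLIES 1)) OR (1 IMPLIES 1)) -> 1
  row 7 [0111]: ((NOT 1 IMPLIES (1 IMPLIES 1)) OR (1 IMPLIES 1)) -> 1
  row 8 [1000]: ((NOT 0 IMPLIES (0 IMPLIES 0)) OR (0 IMPLIES 0)) -> 1
  row 9 [1001]: ((NOT 0 IMPLIES (0 IMPLIES 0)) OR (0 IMPLIES 0)) -> 1
  row 10 [1010]: ((NOT 1 IMPLIES (0 IMPLIES 1)) OR (0 IMPLIES 1)) -> 1
  row 11 [1011]: ((NOT 1 IMPLIES (0 IMPLIES 1)) OR (0 IMPLIES 1)) -> 1
  row 12 [1100]: ((NOT 0 IMPLIES (1 IMPLIES 0)) OR (1 IMPLIES 0)) -> 0
  row 13 [1101]: ((NOT 0 IMPLIES (1 IMPLIES 0)) OR (1 IMPLIES 0)) -> 0
  row 14 [1110]: ((NOT 1 IMPLIES (1 IMPLIES 1)) OR (1 IMPLIES 1)) -> 1
  row 15 [1111]: ((NOT 1 IMPLIES (1 IMPLIES 1)) OR (1 IMPLIES 1)) -> 1
Full result column, 4 rows per line (P1,P2 fixed per line; P3,P4 runs 00..11 left to right):
  rows 0-3 [P1,P2=00]: 1111  = hex F
  rows 4-7 [P1,P2=01]: 0011  = hex 3
  rows 8-11 [P1,P2=10]: 1111  = hex F
  rows 12-15 [P1,P2=11]: 0011  = hex 3
Output column (row 0 .. row 15) = 1111001111110011
Output column grouped in 4s = 1111 0011 1111 0011 = 0xF3F3
Convert to decimal digit by digit (value = value*16 + digit):
  F -> 15
  15*16 + 3 = 243
  243*16 + 15 (F) = 3903
  3903*16 + 3 = 62451
Decimal = 62451

62451


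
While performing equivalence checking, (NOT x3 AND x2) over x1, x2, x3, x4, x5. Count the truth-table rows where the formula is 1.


Formula: (NOT x3 AND x2) over 5 vars (32 rows)
Evaluate each row (x1, x2, x3, x4, x5 as bits, MSB first):
  row 0 [00000]: (NOT 0 AND 0) -> 0
  row 1 [00001]: (NOT 0 AND 0) -> 0
  row 2 [00010]: (NOT 0 AND 0) -> 0
  row 3 [00011]: (NOT 0 AND 0) -> 0
  row 4 [00100]: (NOT 1 AND 0) -> 0
  row 5 [00101]: (NOT 1 AND 0) -> 0
  row 6 [00110]: (NOT 1 AND 0) -> 0
  row 7 [00111]: (NOT 1 AND 0) -> 0
  row 8 [01000]: (NOT 0 AND 1) -> 1
  row 9 [01001]: (NOT 0 AND 1) -> 1
  row 10 [01010]: (NOT 0 AND 1) -> 1
  row 11 [01011]: (NOT 0 AND 1) -> 1
  row 12 [01100]: (NOT 1 AND 1) -> 0
  row 13 [01101]: (NOT 1 AND 1) -> 0
  row 14 [01110]: (NOT 1 AND 1) -> 0
  row 15 [01111]: (NOT 1 AND 1) -> 0
  row 16 [10000]: (NOT 0 AND 0) -> 0
  row 17 [10001]: (NOT 0 AND 0) -> 0
  row 18 [10010]: (NOT 0 AND 0) -> 0
  row 19 [10011]: (NOT 0 AND 0) -> 0
  row 20 [10100]: (NOT 1 AND 0) -> 0
  row 21 [10101]: (NOT 1 AND 0) -> 0
  row 22 [10110]: (NOT 1 AND 0) -> 0
  row 23 [10111]: (NOT 1 AND 0) -> 0
  row 24 [11000]: (NOT 0 AND 1) -> 1
  row 25 [11001]: (NOT 0 AND 1) -> 1
  row 26 [11010]: (NOT 0 AND 1) -> 1
  row 27 [11011]: (NOT 0 AND 1) -> 1
  row 28 [11100]: (NOT 1 AND 1) -> 0
  row 29 [11101]: (NOT 1 AND 1) -> 0
  row 30 [11110]: (NOT 1 AND 1) -> 0
  row 31 [11111]: (NOT 1 AND 1) -> 0
Full result column, 8 rows per line (x1,x2 fixed per line; x3,x4,x5 runs 000..111 left to right):
  rows 0-7 [x1,x2=00]: 00000000  (ones: 0)
  rows 8-15 [x1,x2=01]: 11110000  (ones: 4)
  rows 16-23 [x1,x2=10]: 00000000  (ones: 0)
  rows 24-31 [x1,x2=11]: 11110000  (ones: 4)
Count of 1-rows = 0+4+0+4 = 8

8


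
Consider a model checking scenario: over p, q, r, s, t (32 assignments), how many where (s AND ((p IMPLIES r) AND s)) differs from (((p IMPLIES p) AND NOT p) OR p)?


F1 = (s AND ((p IMPLIES r) AND s))
F2 = (((p IMPLIES p) AND NOT p) OR p)
Evaluate both on each of 32 rows (bits = p,q,r,s,t):
  row 0 [00000]: F1=0 F2=1 (differ) -> 1
  row 1 [00001]: F1=0 F2=1 (differ) -> 1
  row 2 [00010]: F1=1 F2=1 -> 0
  row 3 [00011]: F1=1 F2=1 -> 0
  row 4 [00100]: F1=0 F2=1 (differ) -> 1
  row 5 [00101]: F1=0 F2=1 (differ) -> 1
  row 6 [00110]: F1=1 F2=1 -> 0
  row 7 [00111]: F1=1 F2=1 -> 0
  row 8 [01000]: F1=0 F2=1 (differ) -> 1
  row 9 [01001]: F1=0 F2=1 (differ) -> 1
  row 10 [01010]: F1=1 F2=1 -> 0
  row 11 [01011]: F1=1 F2=1 -> 0
  row 12 [01100]: F1=0 F2=1 (differ) -> 1
  row 13 [01101]: F1=0 F2=1 (differ) -> 1
  row 14 [01110]: F1=1 F2=1 -> 0
  row 15 [01111]: F1=1 F2=1 -> 0
  row 16 [10000]: F1=0 F2=1 (differ) -> 1
  row 17 [10001]: F1=0 F2=1 (differ) -> 1
  row 18 [10010]: F1=0 F2=1 (differ) -> 1
  row 19 [10011]: F1=0 F2=1 (differ) -> 1
  row 20 [10100]: F1=0 F2=1 (differ) -> 1
  row 21 [10101]: F1=0 F2=1 (differ) -> 1
  row 22 [10110]: F1=1 F2=1 -> 0
  row 23 [10111]: F1=1 F2=1 -> 0
  row 24 [11000]: F1=0 F2=1 (differ) -> 1
  row 25 [11001]: F1=0 F2=1 (differ) -> 1
  row 26 [11010]: F1=0 F2=1 (differ) -> 1
  row 27 [11011]: F1=0 F2=1 (differ) -> 1
  row 28 [11100]: F1=0 F2=1 (differ) -> 1
  row 29 [11101]: F1=0 F2=1 (differ) -> 1
  row 30 [11110]: F1=1 F2=1 -> 0
  row 31 [11111]: F1=1 F2=1 -> 0
Full result column, 8 rows per line (p,q fixed per line; r,s,t runs 000..111 left to right):
  rows 0-7 [p,q=00]: 11001100  (ones: 4)
  rows 8-15 [p,q=01]: 11001100  (ones: 4)
  rows 16-23 [p,q=10]: 11111100  (ones: 6)
  rows 24-31 [p,q=11]: 11111100  (ones: 6)
Disagreements = 4+4+6+6 = 20

20


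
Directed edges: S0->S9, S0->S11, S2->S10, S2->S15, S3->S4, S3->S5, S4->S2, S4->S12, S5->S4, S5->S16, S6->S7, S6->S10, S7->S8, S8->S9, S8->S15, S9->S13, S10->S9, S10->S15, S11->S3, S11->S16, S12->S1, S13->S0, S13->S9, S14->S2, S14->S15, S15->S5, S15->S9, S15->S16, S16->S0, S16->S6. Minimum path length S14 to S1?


BFS layer-by-layer from S14:
  dist 0: {S14}
  dist 1: {S2, S15}
  dist 2: {S5, S9, S10, S16}
  dist 3: {S0, S4, S6, S13}
  dist 4: {S7, S11, S12}
  dist 5: {S1, S3, S8}
  -> S1 reached at distance 5
Shortest path length = 5

5


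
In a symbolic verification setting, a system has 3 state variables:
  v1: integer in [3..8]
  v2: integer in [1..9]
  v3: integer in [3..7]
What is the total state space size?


State space = product of domain sizes of all variables.
Domain sizes:
  v1 (integer in [3..8]): 6
  v2 (integer in [1..9]): 9
  v3 (integer in [3..7]): 5
Product = 6 * 9 * 5 = 270

270


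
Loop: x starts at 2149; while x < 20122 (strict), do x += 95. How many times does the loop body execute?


Step 1: x goes from 2149 toward 20122 by 95; the body runs while x<20122, so iterations = ceil((bound-start)/step)
Step 2: Distance=17973
Step 3: ceil(17973/95)=190

190


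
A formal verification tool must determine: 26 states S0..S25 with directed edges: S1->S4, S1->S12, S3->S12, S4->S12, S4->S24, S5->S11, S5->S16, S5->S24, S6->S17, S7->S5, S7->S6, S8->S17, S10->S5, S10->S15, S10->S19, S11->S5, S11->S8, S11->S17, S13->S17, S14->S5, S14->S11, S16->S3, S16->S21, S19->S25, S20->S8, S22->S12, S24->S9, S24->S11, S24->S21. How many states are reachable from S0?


BFS from S0:
  layer 0: {S0}
Reachable set: {S0}
Count = 1

1


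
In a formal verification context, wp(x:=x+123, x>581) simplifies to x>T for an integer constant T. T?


Formula: wp(x:=E, P) = P[E/x] (substitute E for x in postcondition)
Step 1: Postcondition: x>581
Step 2: Substitute x+123 for x: x+123>581
Step 3: Solve for x: x > 581-123 = 458

458


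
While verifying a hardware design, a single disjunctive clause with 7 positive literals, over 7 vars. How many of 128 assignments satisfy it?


Step 1: Total=2^7=128
Step 2: Unsat when all 7 false: 2^0=1
Step 3: Sat=128-1=127

127


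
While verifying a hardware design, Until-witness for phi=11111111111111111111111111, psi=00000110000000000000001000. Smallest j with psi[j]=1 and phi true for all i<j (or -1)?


(phi U psi) at 0: need smallest j with psi[j]=1 and phi[i]=1 for all i in [0,j).
Scan from step 0:
  step 0: phi=1, psi=0 -> continue
  step 1: phi=1, psi=0 -> continue
  step 2: phi=1, psi=0 -> continue
  step 3: phi=1, psi=0 -> continue
  step 5: psi=1 and phi held for [0,5) -> witness found
Witness step = 5

5


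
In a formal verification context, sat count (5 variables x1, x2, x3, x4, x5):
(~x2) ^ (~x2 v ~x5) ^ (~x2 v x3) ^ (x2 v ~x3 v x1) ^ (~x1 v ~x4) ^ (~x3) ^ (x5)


CNF with 7 clauses over 5 vars (32 assignments).
An assignment satisfies CNF iff every clause has >=1 true literal.
Check each row (bits = x1,x2,x3,x4,x5; clause T/F shown):
  row 0 [00000]: clauses=TTTTTTF -> 0
  row 1 [00001]: clauses=TTTTTTT -> 1
  row 2 [00010]: clauses=TTTTTTF -> 0
  row 3 [00011]: clauses=TTTTTTT -> 1
  row 4 [00100]: clauses=TTTFTFF -> 0
  row 5 [00101]: clauses=TTTFTFT -> 0
  row 6 [00110]: clauses=TTTFTFF -> 0
  row 7 [00111]: clauses=TTTFTFT -> 0
  row 8 [01000]: clauses=FTFTTTF -> 0
  row 9 [01001]: clauses=FFFTTTT -> 0
  row 10 [01010]: clauses=FTFTTTF -> 0
  row 11 [01011]: clauses=FFFTTTT -> 0
  row 12 [01100]: clauses=FTTTTFF -> 0
  row 13 [01101]: clauses=FFTTTFT -> 0
  row 14 [01110]: clauses=FTTTTFF -> 0
  row 15 [01111]: clauses=FFTTTFT -> 0
  row 16 [10000]: clauses=TTTTTTF -> 0
  row 17 [10001]: clauses=TTTTTTT -> 1
  row 18 [10010]: clauses=TTTTFTF -> 0
  row 19 [10011]: clauses=TTTTFTT -> 0
  row 20 [10100]: clauses=TTTTTFF -> 0
  row 21 [10101]: clauses=TTTTTFT -> 0
  row 22 [10110]: clauses=TTTTFFF -> 0
  row 23 [10111]: clauses=TTTTFFT -> 0
  row 24 [11000]: clauses=FTFTTTF -> 0
  row 25 [11001]: clauses=FFFTTTT -> 0
  row 26 [11010]: clauses=FTFTFTF -> 0
  row 27 [11011]: clauses=FFFTFTT -> 0
  row 28 [11100]: clauses=FTTTTFF -> 0
  row 29 [11101]: clauses=FFTTTFT -> 0
  row 30 [11110]: clauses=FTTTFFF -> 0
  row 31 [11111]: clauses=FFTTFFT -> 0
Full result column, 8 rows per line (x1,x2 fixed per line; x3,x4,x5 runs 000..111 left to right):
  rows 0-7 [x1,x2=00]: 01010000  (ones: 2)
  rows 8-15 [x1,x2=01]: 00000000  (ones: 0)
  rows 16-23 [x1,x2=10]: 01000000  (ones: 1)
  rows 24-31 [x1,x2=11]: 00000000  (ones: 0)
Satisfying assignments = 2+0+1+0 = 3

3


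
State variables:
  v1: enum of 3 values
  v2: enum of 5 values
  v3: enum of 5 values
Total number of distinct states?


State space = product of domain sizes of all variables.
Domain sizes:
  v1 (enum of 3 values): 3
  v2 (enum of 5 values): 5
  v3 (enum of 5 values): 5
Product = 3 * 5 * 5 = 75

75


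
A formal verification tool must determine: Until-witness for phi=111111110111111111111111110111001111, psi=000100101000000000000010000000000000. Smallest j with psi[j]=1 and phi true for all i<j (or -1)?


(phi U psi) at 0: need smallest j with psi[j]=1 and phi[i]=1 for all i in [0,j).
Scan from step 0:
  step 0: phi=1, psi=0 -> continue
  step 1: phi=1, psi=0 -> continue
  step 2: phi=1, psi=0 -> continue
  step 3: psi=1 and phi held for [0,3) -> witness found
Witness step = 3

3


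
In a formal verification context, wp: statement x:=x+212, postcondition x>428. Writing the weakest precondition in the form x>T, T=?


Formula: wp(x:=E, P) = P[E/x] (substitute E for x in postcondition)
Step 1: Postcondition: x>428
Step 2: Substitute x+212 for x: x+212>428
Step 3: Solve for x: x > 428-212 = 216

216


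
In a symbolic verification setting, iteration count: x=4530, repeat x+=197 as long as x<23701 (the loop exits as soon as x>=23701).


Step 1: x goes from 4530 toward 23701 by 197; the body runs while x<23701, so iterations = ceil((bound-start)/step)
Step 2: Distance=19171
Step 3: ceil(19171/197)=98

98


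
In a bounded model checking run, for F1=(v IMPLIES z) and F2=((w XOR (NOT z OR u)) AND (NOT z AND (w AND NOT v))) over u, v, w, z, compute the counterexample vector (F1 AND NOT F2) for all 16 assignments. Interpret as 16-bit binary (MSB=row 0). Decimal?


F1 = (v IMPLIES z)
F2 = ((w XOR (NOT z OR u)) AND (NOT z AND (w AND NOT v)))
Counterexample to F1=>F2 is where F1=1 and F2=0.
Evaluate each row (bits = u,v,w,z, MSB first):
  row 0 [0000]: F1=1 F2=0 -> F1&~F2 -> 1
  row 1 [0001]: F1=1 F2=0 -> F1&~F2 -> 1
  row 2 [0010]: F1=1 F2=0 -> F1&~F2 -> 1
  row 3 [0011]: F1=1 F2=0 -> F1&~F2 -> 1
  row 4 [0100]: F1=0 F2=0 -> F1&~F2 -> 0
  row 5 [0101]: F1=1 F2=0 -> F1&~F2 -> 1
  row 6 [0110]: F1=0 F2=0 -> F1&~F2 -> 0
  row 7 [0111]: F1=1 F2=0 -> F1&~F2 -> 1
  row 8 [1000]: F1=1 F2=0 -> F1&~F2 -> 1
  row 9 [1001]: F1=1 F2=0 -> F1&~F2 -> 1
  row 10 [1010]: F1=1 F2=0 -> F1&~F2 -> 1
  row 11 [1011]: F1=1 F2=0 -> F1&~F2 -> 1
  row 12 [1100]: F1=0 F2=0 -> F1&~F2 -> 0
  row 13 [1101]: F1=1 F2=0 -> F1&~F2 -> 1
  row 14 [1110]: F1=0 F2=0 -> F1&~F2 -> 0
  row 15 [1111]: F1=1 F2=0 -> F1&~F2 -> 1
Full result column, 4 rows per line (u,v fixed per line; w,z runs 00..11 left to right):
  rows 0-3 [u,v=00]: 1111  = hex F
  rows 4-7 [u,v=01]: 0101  = hex 5
  rows 8-11 [u,v=10]: 1111  = hex F
  rows 12-15 [u,v=11]: 0101  = hex 5
Counterexample vector (row 0 .. row 15) = 1111010111110101
Output column grouped in 4s = 1111 0101 1111 0101 = 0xF5F5
Convert to decimal digit by digit (value = value*16 + digit):
  F -> 15
  15*16 + 5 = 245
  245*16 + 15 (F) = 3935
  3935*16 + 5 = 62965
Decimal = 62965

62965


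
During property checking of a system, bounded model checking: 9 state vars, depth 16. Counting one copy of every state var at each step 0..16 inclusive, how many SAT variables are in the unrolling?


BMC unrolls to depth k, creating one copy of each state var for steps 0..k.
Step count = 16 + 1 = 17 (steps 0 through 16)
Vars per step = 9
Total = 9 * 17 = 153

153


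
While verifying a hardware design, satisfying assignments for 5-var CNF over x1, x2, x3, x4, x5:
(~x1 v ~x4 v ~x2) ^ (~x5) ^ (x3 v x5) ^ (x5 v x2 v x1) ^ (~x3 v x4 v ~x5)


CNF with 5 clauses over 5 vars (32 assignments).
An assignment satisfies CNF iff every clause has >=1 true literal.
Check each row (bits = x1,x2,x3,x4,x5; clause T/F shown):
  row 0 [00000]: clauses=TTFFT -> 0
  row 1 [00001]: clauses=TFTTT -> 0
  row 2 [00010]: clauses=TTFFT -> 0
  row 3 [00011]: clauses=TFTTT -> 0
  row 4 [00100]: clauses=TTTFT -> 0
  row 5 [00101]: clauses=TFTTF -> 0
  row 6 [00110]: clauses=TTTFT -> 0
  row 7 [00111]: clauses=TFTTT -> 0
  row 8 [01000]: clauses=TTFTT -> 0
  row 9 [01001]: clauses=TFTTT -> 0
  row 10 [01010]: clauses=TTFTT -> 0
  row 11 [01011]: clauses=TFTTT -> 0
  row 12 [01100]: clauses=TTTTT -> 1
  row 13 [01101]: clauses=TFTTF -> 0
  row 14 [01110]: clauses=TTTTT -> 1
  row 15 [01111]: clauses=TFTTT -> 0
  row 16 [10000]: clauses=TTFTT -> 0
  row 17 [10001]: clauses=TFTTT -> 0
  row 18 [10010]: clauses=TTFTT -> 0
  row 19 [10011]: clauses=TFTTT -> 0
  row 20 [10100]: clauses=TTTTT -> 1
  row 21 [10101]: clauses=TFTTF -> 0
  row 22 [10110]: clauses=TTTTT -> 1
  row 23 [10111]: clauses=TFTTT -> 0
  row 24 [11000]: clauses=TTFTT -> 0
  row 25 [11001]: clauses=TFTTT -> 0
  row 26 [11010]: clauses=FTFTT -> 0
  row 27 [11011]: clauses=FFTTT -> 0
  row 28 [11100]: clauses=TTTTT -> 1
  row 29 [11101]: clauses=TFTTF -> 0
  row 30 [11110]: clauses=FTTTT -> 0
  row 31 [11111]: clauses=FFTTT -> 0
Full result column, 8 rows per line (x1,x2 fixed per line; x3,x4,x5 runs 000..111 left to right):
  rows 0-7 [x1,x2=00]: 00000000  (ones: 0)
  rows 8-15 [x1,x2=01]: 00001010  (ones: 2)
  rows 16-23 [x1,x2=10]: 00001010  (ones: 2)
  rows 24-31 [x1,x2=11]: 00001000  (ones: 1)
Satisfying assignments = 0+2+2+1 = 5

5


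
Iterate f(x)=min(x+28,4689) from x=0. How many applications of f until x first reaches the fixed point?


Step 1: x=0, cap=4689, increment=28
Step 2: x grows by 28 each step until capped at 4689; fixed point is x=4689
Step 3: iterations = ceil(4689/28) = 168

168


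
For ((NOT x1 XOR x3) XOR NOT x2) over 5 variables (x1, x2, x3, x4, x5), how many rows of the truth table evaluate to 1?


Formula: ((NOT x1 XOR x3) XOR NOT x2) over 5 vars (32 rows)
Evaluate each row (x1, x2, x3, x4, x5 as bits, MSB first):
  row 0 [00000]: ((NOT 0 XOR 0) XOR NOT 0) -> 0
  row 1 [00001]: ((NOT 0 XOR 0) XOR NOT 0) -> 0
  row 2 [00010]: ((NOT 0 XOR 0) XOR NOT 0) -> 0
  row 3 [00011]: ((NOT 0 XOR 0) XOR NOT 0) -> 0
  row 4 [00100]: ((NOT 0 XOR 1) XOR NOT 0) -> 1
  row 5 [00101]: ((NOT 0 XOR 1) XOR NOT 0) -> 1
  row 6 [00110]: ((NOT 0 XOR 1) XOR NOT 0) -> 1
  row 7 [00111]: ((NOT 0 XOR 1) XOR NOT 0) -> 1
  row 8 [01000]: ((NOT 0 XOR 0) XOR NOT 1) -> 1
  row 9 [01001]: ((NOT 0 XOR 0) XOR NOT 1) -> 1
  row 10 [01010]: ((NOT 0 XOR 0) XOR NOT 1) -> 1
  row 11 [01011]: ((NOT 0 XOR 0) XOR NOT 1) -> 1
  row 12 [01100]: ((NOT 0 XOR 1) XOR NOT 1) -> 0
  row 13 [01101]: ((NOT 0 XOR 1) XOR NOT 1) -> 0
  row 14 [01110]: ((NOT 0 XOR 1) XOR NOT 1) -> 0
  row 15 [01111]: ((NOT 0 XOR 1) XOR NOT 1) -> 0
  row 16 [10000]: ((NOT 1 XOR 0) XOR NOT 0) -> 1
  row 17 [10001]: ((NOT 1 XOR 0) XOR NOT 0) -> 1
  row 18 [10010]: ((NOT 1 XOR 0) XOR NOT 0) -> 1
  row 19 [10011]: ((NOT 1 XOR 0) XOR NOT 0) -> 1
  row 20 [10100]: ((NOT 1 XOR 1) XOR NOT 0) -> 0
  row 21 [10101]: ((NOT 1 XOR 1) XOR NOT 0) -> 0
  row 22 [10110]: ((NOT 1 XOR 1) XOR NOT 0) -> 0
  row 23 [10111]: ((NOT 1 XOR 1) XOR NOT 0) -> 0
  row 24 [11000]: ((NOT 1 XOR 0) XOR NOT 1) -> 0
  row 25 [11001]: ((NOT 1 XOR 0) XOR NOT 1) -> 0
  row 26 [11010]: ((NOT 1 XOR 0) XOR NOT 1) -> 0
  row 27 [11011]: ((NOT 1 XOR 0) XOR NOT 1) -> 0
  row 28 [11100]: ((NOT 1 XOR 1) XOR NOT 1) -> 1
  row 29 [11101]: ((NOT 1 XOR 1) XOR NOT 1) -> 1
  row 30 [11110]: ((NOT 1 XOR 1) XOR NOT 1) -> 1
  row 31 [11111]: ((NOT 1 XOR 1) XOR NOT 1) -> 1
Full result column, 8 rows per line (x1,x2 fixed per line; x3,x4,x5 runs 000..111 left to right):
  rows 0-7 [x1,x2=00]: 00001111  (ones: 4)
  rows 8-15 [x1,x2=01]: 11110000  (ones: 4)
  rows 16-23 [x1,x2=10]: 11110000  (ones: 4)
  rows 24-31 [x1,x2=11]: 00001111  (ones: 4)
Count of 1-rows = 4+4+4+4 = 16

16


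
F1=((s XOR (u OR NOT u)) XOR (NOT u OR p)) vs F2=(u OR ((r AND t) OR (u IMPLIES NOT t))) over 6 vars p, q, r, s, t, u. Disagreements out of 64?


F1 = ((s XOR (u OR NOT u)) XOR (NOT u OR p))
F2 = (u OR ((r AND t) OR (u IMPLIES NOT t)))
Evaluate both on each of 64 rows (bits = p,q,r,s,t,u):
  row 0 [000000]: F1=0 F2=1 (differ) -> 1
  row 1 [000001]: F1=1 F2=1 -> 0
  row 2 [000010]: F1=0 F2=1 (differ) -> 1
  row 3 [000011]: F1=1 F2=1 -> 0
  row 4 [000100]: F1=1 F2=1 -> 0
  (every remaining row is evaluated the same way; all 64 results are listed next)
Full result column, 8 rows per line (p,q,r fixed per line; s,t,u runs 000..111 left to right):
  rows 0-7 [p,q,r=000]: 10100101  (ones: 4)
  rows 8-15 [p,q,r=001]: 10100101  (ones: 4)
  rows 16-23 [p,q,r=010]: 10100101  (ones: 4)
  rows 24-31 [p,q,r=011]: 10100101  (ones: 4)
  rows 32-39 [p,q,r=100]: 11110000  (ones: 4)
  rows 40-47 [p,q,r=101]: 11110000  (ones: 4)
  rows 48-55 [p,q,r=110]: 11110000  (ones: 4)
  rows 56-63 [p,q,r=111]: 11110000  (ones: 4)
Disagreements = 4+4+4+4+4+4+4+4 = 32

32


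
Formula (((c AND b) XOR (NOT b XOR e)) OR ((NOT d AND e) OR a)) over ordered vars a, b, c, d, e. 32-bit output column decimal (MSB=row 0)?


Formula: (((c AND b) XOR (NOT b XOR e)) OR ((NOT d AND e) OR a)) over a, b, c, d, e (32 rows)
Evaluate each row (bits = a,b,c,d,e, MSB first):
  row 0 [00000]: (((0 AND 0) XOR (NOT 0 XOR 0)) OR ((NOT 0 AND 0) OR 0)) -> 1
  row 1 [00001]: (((0 AND 0) XOR (NOT 0 XOR 1)) OR ((NOT 0 AND 1) OR 0)) -> 1
  row 2 [00010]: (((0 AND 0) XOR (NOT 0 XOR 0)) OR ((NOT 1 AND 0) OR 0)) -> 1
  row 3 [00011]: (((0 AND 0) XOR (NOT 0 XOR 1)) OR ((NOT 1 AND 1) OR 0)) -> 0
  row 4 [00100]: (((1 AND 0) XOR (NOT 0 XOR 0)) OR ((NOT 0 AND 0) OR 0)) -> 1
  row 5 [00101]: (((1 AND 0) XOR (NOT 0 XOR 1)) OR ((NOT 0 AND 1) OR 0)) -> 1
  row 6 [00110]: (((1 AND 0) XOR (NOT 0 XOR 0)) OR ((NOT 1 AND 0) OR 0)) -> 1
  row 7 [00111]: (((1 AND 0) XOR (NOT 0 XOR 1)) OR ((NOT 1 AND 1) OR 0)) -> 0
  row 8 [01000]: (((0 AND 1) XOR (NOT 1 XOR 0)) OR ((NOT 0 AND 0) OR 0)) -> 0
  row 9 [01001]: (((0 AND 1) XOR (NOT 1 XOR 1)) OR ((NOT 0 AND 1) OR 0)) -> 1
  row 10 [01010]: (((0 AND 1) XOR (NOT 1 XOR 0)) OR ((NOT 1 AND 0) OR 0)) -> 0
  row 11 [01011]: (((0 AND 1) XOR (NOT 1 XOR 1)) OR ((NOT 1 AND 1) OR 0)) -> 1
  row 12 [01100]: (((1 AND 1) XOR (NOT 1 XOR 0)) OR ((NOT 0 AND 0) OR 0)) -> 1
  row 13 [01101]: (((1 AND 1) XOR (NOT 1 XOR 1)) OR ((NOT 0 AND 1) OR 0)) -> 1
  row 14 [01110]: (((1 AND 1) XOR (NOT 1 XOR 0)) OR ((NOT 1 AND 0) OR 0)) -> 1
  row 15 [01111]: (((1 AND 1) XOR (NOT 1 XOR 1)) OR ((NOT 1 AND 1) OR 0)) -> 0
  row 16 [10000]: (((0 AND 0) XOR (NOT 0 XOR 0)) OR ((NOT 0 AND 0) OR 1)) -> 1
  row 17 [10001]: (((0 AND 0) XOR (NOT 0 XOR 1)) OR ((NOT 0 AND 1) OR 1)) -> 1
  row 18 [10010]: (((0 AND 0) XOR (NOT 0 XOR 0)) OR ((NOT 1 AND 0) OR 1)) -> 1
  row 19 [10011]: (((0 AND 0) XOR (NOT 0 XOR 1)) OR ((NOT 1 AND 1) OR 1)) -> 1
  row 20 [10100]: (((1 AND 0) XOR (NOT 0 XOR 0)) OR ((NOT 0 AND 0) OR 1)) -> 1
  row 21 [10101]: (((1 AND 0) XOR (NOT 0 XOR 1)) OR ((NOT 0 AND 1) OR 1)) -> 1
  row 22 [10110]: (((1 AND 0) XOR (NOT 0 XOR 0)) OR ((NOT 1 AND 0) OR 1)) -> 1
  row 23 [10111]: (((1 AND 0) XOR (NOT 0 XOR 1)) OR ((NOT 1 AND 1) OR 1)) -> 1
  row 24 [11000]: (((0 AND 1) XOR (NOT 1 XOR 0)) OR ((NOT 0 AND 0) OR 1)) -> 1
  row 25 [11001]: (((0 AND 1) XOR (NOT 1 XOR 1)) OR ((NOT 0 AND 1) OR 1)) -> 1
  row 26 [11010]: (((0 AND 1) XOR (NOT 1 XOR 0)) OR ((NOT 1 AND 0) OR 1)) -> 1
  row 27 [11011]: (((0 AND 1) XOR (NOT 1 XOR 1)) OR ((NOT 1 AND 1) OR 1)) -> 1
  row 28 [11100]: (((1 AND 1) XOR (NOT 1 XOR 0)) OR ((NOT 0 AND 0) OR 1)) -> 1
  row 29 [11101]: (((1 AND 1) XOR (NOT 1 XOR 1)) OR ((NOT 0 AND 1) OR 1)) -> 1
  row 30 [11110]: (((1 AND 1) XOR (NOT 1 XOR 0)) OR ((NOT 1 AND 0) OR 1)) -> 1
  row 31 [11111]: (((1 AND 1) XOR (NOT 1 XOR 1)) OR ((NOT 1 AND 1) OR 1)) -> 1
Full result column, 4 rows per line (a,b,c fixed per line; d,e runs 00..11 left to right):
  rows 0-3 [a,b,c=000]: 1110  = hex E
  rows 4-7 [a,b,c=001]: 1110  = hex E
  rows 8-11 [a,b,c=010]: 0101  = hex 5
  rows 12-15 [a,b,c=011]: 1110  = hex E
  rows 16-19 [a,b,c=100]: 1111  = hex F
  rows 20-23 [a,b,c=101]: 1111  = hex F
  rows 24-27 [a,b,c=110]: 1111  = hex F
  rows 28-31 [a,b,c=111]: 1111  = hex F
Output column (row 0 .. row 31) = 11101110010111101111111111111111
Output column grouped in 4s = 1110 1110 0101 1110 1111 1111 1111 1111 = 0xEE5EFFFF
Convert to decimal digit by digit (value = value*16 + digit):
  E -> 14
  14*16 + 14 (E) = 238
  238*16 + 5 = 3813
  3813*16 + 14 (E) = 61022
  61022*16 + 15 (F) = 976367
  976367*16 + 15 (F) = 15621887
  15621887*16 + 15 (F) = 249950207
  249950207*16 + 15 (F) = 3999203327
Decimal = 3999203327

3999203327


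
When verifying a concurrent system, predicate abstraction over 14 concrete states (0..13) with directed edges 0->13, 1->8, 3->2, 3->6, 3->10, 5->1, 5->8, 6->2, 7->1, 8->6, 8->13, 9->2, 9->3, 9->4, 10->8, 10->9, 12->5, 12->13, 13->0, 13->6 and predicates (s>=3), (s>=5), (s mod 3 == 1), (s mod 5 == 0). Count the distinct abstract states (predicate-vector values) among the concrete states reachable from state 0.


BFS from 0:
Concrete reachable: {0, 2, 6, 13}
Abstract via predicates (s>=3), (s>=5), (s mod 3 == 1), (s mod 5 == 0):
  (0,0,0,0) <- {2}
  (0,0,0,1) <- {0}
  (1,1,0,0) <- {6}
  (1,1,1,0) <- {13}
Distinct abstract states = 4

4


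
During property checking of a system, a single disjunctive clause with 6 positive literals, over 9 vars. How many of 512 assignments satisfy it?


Step 1: Total=2^9=512
Step 2: Unsat when all 6 false: 2^3=8
Step 3: Sat=512-8=504

504


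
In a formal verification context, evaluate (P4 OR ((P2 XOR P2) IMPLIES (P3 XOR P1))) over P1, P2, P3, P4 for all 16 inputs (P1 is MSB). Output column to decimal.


Formula: (P4 OR ((P2 XOR P2) IMPLIES (P3 XOR P1))) over P1, P2, P3, P4 (16 rows)
Evaluate each row (bits = P1,P2,P3,P4, MSB first):
  row 0 [0000]: (0 OR ((0 XOR 0) IMPLIES (0 XOR 0))) -> 1
  row 1 [0001]: (1 OR ((0 XOR 0) IMPLIES (0 XOR 0))) -> 1
  row 2 [0010]: (0 OR ((0 XOR 0) IMPLIES (1 XOR 0))) -> 1
  row 3 [0011]: (1 OR ((0 XOR 0) IMPLIES (1 XOR 0))) -> 1
  row 4 [0100]: (0 OR ((1 XOR 1) IMPLIES (0 XOR 0))) -> 1
  row 5 [0101]: (1 OR ((1 XOR 1) IMPLIES (0 XOR 0))) -> 1
  row 6 [0110]: (0 OR ((1 XOR 1) IMPLIES (1 XOR 0))) -> 1
  row 7 [0111]: (1 OR ((1 XOR 1) IMPLIES (1 XOR 0))) -> 1
  row 8 [1000]: (0 OR ((0 XOR 0) IMPLIES (0 XOR 1))) -> 1
  row 9 [1001]: (1 OR ((0 XOR 0) IMPLIES (0 XOR 1))) -> 1
  row 10 [1010]: (0 OR ((0 XOR 0) IMPLIES (1 XOR 1))) -> 1
  row 11 [1011]: (1 OR ((0 XOR 0) IMPLIES (1 XOR 1))) -> 1
  row 12 [1100]: (0 OR ((1 XOR 1) IMPLIES (0 XOR 1))) -> 1
  row 13 [1101]: (1 OR ((1 XOR 1) IMPLIES (0 XOR 1))) -> 1
  row 14 [1110]: (0 OR ((1 XOR 1) IMPLIES (1 XOR 1))) -> 1
  row 15 [1111]: (1 OR ((1 XOR 1) IMPLIES (1 XOR 1))) -> 1
Full result column, 4 rows per line (P1,P2 fixed per line; P3,P4 runs 00..11 left to right):
  rows 0-3 [P1,P2=00]: 1111  = hex F
  rows 4-7 [P1,P2=01]: 1111  = hex F
  rows 8-11 [P1,P2=10]: 1111  = hex F
  rows 12-15 [P1,P2=11]: 1111  = hex F
Output column (row 0 .. row 15) = 1111111111111111
Output column grouped in 4s = 1111 1111 1111 1111 = 0xFFFF
Convert to decimal digit by digit (value = value*16 + digit):
  F -> 15
  15*16 + 15 (F) = 255
  255*16 + 15 (F) = 4095
  4095*16 + 15 (F) = 65535
Decimal = 65535

65535


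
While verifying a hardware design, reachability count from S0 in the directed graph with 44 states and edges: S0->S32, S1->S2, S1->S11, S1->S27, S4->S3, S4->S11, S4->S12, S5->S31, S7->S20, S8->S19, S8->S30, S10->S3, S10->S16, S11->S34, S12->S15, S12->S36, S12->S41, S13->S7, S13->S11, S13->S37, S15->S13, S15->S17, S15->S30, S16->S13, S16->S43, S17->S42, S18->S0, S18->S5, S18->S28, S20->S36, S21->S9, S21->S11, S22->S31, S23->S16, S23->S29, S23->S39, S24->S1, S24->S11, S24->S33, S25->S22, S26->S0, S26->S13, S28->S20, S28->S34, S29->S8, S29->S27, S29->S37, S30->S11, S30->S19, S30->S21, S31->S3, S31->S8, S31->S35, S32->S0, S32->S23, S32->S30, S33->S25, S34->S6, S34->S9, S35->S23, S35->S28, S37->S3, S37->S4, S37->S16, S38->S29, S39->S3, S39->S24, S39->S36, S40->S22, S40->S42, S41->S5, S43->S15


BFS from S0:
  layer 0: {S0}
  layer 1: {S32}
  layer 2: {S23, S30}
  layer 3: {S11, S16, S19, S21, S29, S39}
  layer 4: {S3, S8, S9, S13, S24, S27, S34, S36, S37, S43}
  layer 5: {S1, S4, S6, S7, S15, S33}
  layer 6: {S2, S12, S17, S20, S25}
  layer 7: {S22, S41, S42}
  layer 8: {S5, S31}
  layer 9: {S35}
  layer 10: {S28}
Reachable set: {S0, S1, S2, S3, S4, S5, S6, S7, S8, S9, S11, S12, S13, S15, S16, S17, S19, S20, S21, S22, S23, S24, S25, S27, S28, S29, S30, S31, S32, S33, S34, S35, S36, S37, S39, S41, S42, S43}
Count = 38

38


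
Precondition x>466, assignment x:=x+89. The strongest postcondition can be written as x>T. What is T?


Formula: sp(P, x:=E) = exists old_x. (x = E[old_x/x]) AND P[old_x/x] (old_x is the value of x before the assignment; eliminate old_x by solving x = E[old_x/x] for old_x)
Step 1: Precondition P: x>466, i.e. old_x > 466
Step 2: Assignment gives x = old_x + 89, so old_x = x - 89
Step 3: Substitute into P: x - 89 > 466
Step 4: Simplify: x > 466+89 = 555

555


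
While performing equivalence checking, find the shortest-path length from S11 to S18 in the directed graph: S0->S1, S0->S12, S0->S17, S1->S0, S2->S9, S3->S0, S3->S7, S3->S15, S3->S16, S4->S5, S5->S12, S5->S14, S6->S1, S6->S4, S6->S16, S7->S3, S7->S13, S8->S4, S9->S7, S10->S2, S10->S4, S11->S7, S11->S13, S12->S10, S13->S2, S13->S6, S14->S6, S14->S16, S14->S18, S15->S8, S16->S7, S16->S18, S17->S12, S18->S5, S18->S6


BFS layer-by-layer from S11:
  dist 0: {S11}
  dist 1: {S7, S13}
  dist 2: {S2, S3, S6}
  dist 3: {S0, S1, S4, S9, S15, S16}
  dist 4: {S5, S8, S12, S17, S18}
  -> S18 reached at distance 4
Shortest path length = 4

4


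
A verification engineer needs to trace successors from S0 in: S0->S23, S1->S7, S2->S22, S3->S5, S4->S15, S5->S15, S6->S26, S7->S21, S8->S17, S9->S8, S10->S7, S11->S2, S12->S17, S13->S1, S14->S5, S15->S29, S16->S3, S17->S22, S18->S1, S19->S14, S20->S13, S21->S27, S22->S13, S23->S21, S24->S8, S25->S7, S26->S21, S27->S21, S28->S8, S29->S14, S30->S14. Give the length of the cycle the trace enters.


Trace from S0 until a state repeats:
  S0 -> S23 -> S21 -> S27 -> S21
S21 first seen at step 2, revisited at step 4.
Cycle length = 4 - 2 = 2

2


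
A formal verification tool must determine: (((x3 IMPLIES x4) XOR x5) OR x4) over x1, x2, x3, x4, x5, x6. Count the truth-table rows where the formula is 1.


Formula: (((x3 IMPLIES x4) XOR x5) OR x4) over 6 vars (64 rows)
Evaluate each row (x1, x2, x3, x4, x5, x6 as bits, MSB first):
  row 0 [000000]: (((0 IMPLIES 0) XOR 0) OR 0) -> 1
  row 1 [000001]: (((0 IMPLIES 0) XOR 0) OR 0) -> 1
  row 2 [000010]: (((0 IMPLIES 0) XOR 1) OR 0) -> 0
  row 3 [000011]: (((0 IMPLIES 0) XOR 1) OR 0) -> 0
  row 4 [000100]: (((0 IMPLIES 1) XOR 0) OR 1) -> 1
  (every remaining row is evaluated the same way; all 64 results are listed next)
Full result column, 8 rows per line (x1,x2,x3 fixed per line; x4,x5,x6 runs 000..111 left to right):
  rows 0-7 [x1,x2,x3=000]: 11001111  (ones: 6)
  rows 8-15 [x1,x2,x3=001]: 00111111  (ones: 6)
  rows 16-23 [x1,x2,x3=010]: 11001111  (ones: 6)
  rows 24-31 [x1,x2,x3=011]: 00111111  (ones: 6)
  rows 32-39 [x1,x2,x3=100]: 11001111  (ones: 6)
  rows 40-47 [x1,x2,x3=101]: 00111111  (ones: 6)
  rows 48-55 [x1,x2,x3=110]: 11001111  (ones: 6)
  rows 56-63 [x1,x2,x3=111]: 00111111  (ones: 6)
Count of 1-rows = 6+6+6+6+6+6+6+6 = 48

48


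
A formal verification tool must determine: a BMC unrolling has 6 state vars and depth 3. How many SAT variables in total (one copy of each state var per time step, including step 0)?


BMC unrolls to depth k, creating one copy of each state var for steps 0..k.
Step count = 3 + 1 = 4 (steps 0 through 3)
Vars per step = 6
Total = 6 * 4 = 24

24
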